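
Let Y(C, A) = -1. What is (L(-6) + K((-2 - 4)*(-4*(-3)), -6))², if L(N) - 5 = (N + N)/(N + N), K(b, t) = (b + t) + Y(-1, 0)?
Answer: 5329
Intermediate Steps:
K(b, t) = -1 + b + t (K(b, t) = (b + t) - 1 = -1 + b + t)
L(N) = 6 (L(N) = 5 + (N + N)/(N + N) = 5 + (2*N)/((2*N)) = 5 + (2*N)*(1/(2*N)) = 5 + 1 = 6)
(L(-6) + K((-2 - 4)*(-4*(-3)), -6))² = (6 + (-1 + (-2 - 4)*(-4*(-3)) - 6))² = (6 + (-1 - 6*12 - 6))² = (6 + (-1 - 72 - 6))² = (6 - 79)² = (-73)² = 5329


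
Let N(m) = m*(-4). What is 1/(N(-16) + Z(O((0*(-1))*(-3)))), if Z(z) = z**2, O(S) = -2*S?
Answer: 1/64 ≈ 0.015625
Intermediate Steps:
N(m) = -4*m
1/(N(-16) + Z(O((0*(-1))*(-3)))) = 1/(-4*(-16) + (-2*0*(-1)*(-3))**2) = 1/(64 + (-0*(-3))**2) = 1/(64 + (-2*0)**2) = 1/(64 + 0**2) = 1/(64 + 0) = 1/64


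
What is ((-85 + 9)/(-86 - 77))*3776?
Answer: 286976/163 ≈ 1760.6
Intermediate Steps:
((-85 + 9)/(-86 - 77))*3776 = -76/(-163)*3776 = -76*(-1/163)*3776 = (76/163)*3776 = 286976/163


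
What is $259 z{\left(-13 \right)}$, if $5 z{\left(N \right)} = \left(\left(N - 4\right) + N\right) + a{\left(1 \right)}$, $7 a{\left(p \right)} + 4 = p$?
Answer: $- \frac{7881}{5} \approx -1576.2$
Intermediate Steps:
$a{\left(p \right)} = - \frac{4}{7} + \frac{p}{7}$
$z{\left(N \right)} = - \frac{31}{35} + \frac{2 N}{5}$ ($z{\left(N \right)} = \frac{\left(\left(N - 4\right) + N\right) + \left(- \frac{4}{7} + \frac{1}{7} \cdot 1\right)}{5} = \frac{\left(\left(-4 + N\right) + N\right) + \left(- \frac{4}{7} + \frac{1}{7}\right)}{5} = \frac{\left(-4 + 2 N\right) - \frac{3}{7}}{5} = \frac{- \frac{31}{7} + 2 N}{5} = - \frac{31}{35} + \frac{2 N}{5}$)
$259 z{\left(-13 \right)} = 259 \left(- \frac{31}{35} + \frac{2}{5} \left(-13\right)\right) = 259 \left(- \frac{31}{35} - \frac{26}{5}\right) = 259 \left(- \frac{213}{35}\right) = - \frac{7881}{5}$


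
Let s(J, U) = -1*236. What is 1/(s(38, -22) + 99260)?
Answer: 1/99024 ≈ 1.0099e-5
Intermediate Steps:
s(J, U) = -236
1/(s(38, -22) + 99260) = 1/(-236 + 99260) = 1/99024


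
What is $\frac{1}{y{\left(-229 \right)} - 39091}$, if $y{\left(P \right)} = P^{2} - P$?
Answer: $\frac{1}{13579} \approx 7.3643 \cdot 10^{-5}$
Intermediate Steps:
$\frac{1}{y{\left(-229 \right)} - 39091} = \frac{1}{- 229 \left(-1 - 229\right) - 39091} = \frac{1}{\left(-229\right) \left(-230\right) - 39091} = \frac{1}{52670 - 39091} = \frac{1}{13579}$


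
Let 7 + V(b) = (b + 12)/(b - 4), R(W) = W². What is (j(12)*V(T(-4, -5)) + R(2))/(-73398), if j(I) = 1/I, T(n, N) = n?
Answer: -5/110097 ≈ -4.5414e-5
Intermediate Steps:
V(b) = -7 + (12 + b)/(-4 + b) (V(b) = -7 + (b + 12)/(b - 4) = -7 + (12 + b)/(-4 + b))
(j(12)*V(T(-4, -5)) + R(2))/(-73398) = ((2*(20 - 3*(-4))/(-4 - 4))/12 + 2²)/(-73398) = ((2*(20 + 12)/(-8))/12 + 4)*(-1/73398) = ((2*(-⅛)*32)/12 + 4)*(-1/73398) = ((1/12)*(-8) + 4)*(-1/73398) = (-⅔ + 4)*(-1/73398) = (10/3)*(-1/73398) = -5/110097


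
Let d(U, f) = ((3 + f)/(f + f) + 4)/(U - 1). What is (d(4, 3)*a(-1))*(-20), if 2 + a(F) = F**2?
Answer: 100/3 ≈ 33.333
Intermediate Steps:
d(U, f) = (4 + (3 + f)/(2*f))/(-1 + U) (d(U, f) = ((3 + f)/((2*f)) + 4)/(-1 + U) = ((3 + f)*(1/(2*f)) + 4)/(-1 + U) = ((3 + f)/(2*f) + 4)/(-1 + U) = (4 + (3 + f)/(2*f))/(-1 + U))
a(F) = -2 + F**2
(d(4, 3)*a(-1))*(-20) = (((3/2)*(1 + 3*3)/(3*(-1 + 4)))*(-2 + (-1)**2))*(-20) = (((3/2)*(1/3)*(1 + 9)/3)*(-2 + 1))*(-20) = (((3/2)*(1/3)*(1/3)*10)*(-1))*(-20) = ((5/3)*(-1))*(-20) = -5/3*(-20) = 100/3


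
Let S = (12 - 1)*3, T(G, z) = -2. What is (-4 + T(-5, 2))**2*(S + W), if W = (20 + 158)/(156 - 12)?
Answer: 2465/2 ≈ 1232.5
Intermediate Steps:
S = 33 (S = 11*3 = 33)
W = 89/72 (W = 178/144 = 178*(1/144) = 89/72 ≈ 1.2361)
(-4 + T(-5, 2))**2*(S + W) = (-4 - 2)**2*(33 + 89/72) = (-6)**2*(2465/72) = 36*(2465/72) = 2465/2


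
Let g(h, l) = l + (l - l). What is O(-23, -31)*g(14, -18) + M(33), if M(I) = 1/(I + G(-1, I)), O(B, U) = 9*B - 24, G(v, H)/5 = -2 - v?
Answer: 116425/28 ≈ 4158.0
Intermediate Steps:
G(v, H) = -10 - 5*v (G(v, H) = 5*(-2 - v) = -10 - 5*v)
O(B, U) = -24 + 9*B
M(I) = 1/(-5 + I) (M(I) = 1/(I + (-10 - 5*(-1))) = 1/(I + (-10 + 5)) = 1/(I - 5) = 1/(-5 + I))
g(h, l) = l (g(h, l) = l + 0 = l)
O(-23, -31)*g(14, -18) + M(33) = (-24 + 9*(-23))*(-18) + 1/(-5 + 33) = (-24 - 207)*(-18) + 1/28 = -231*(-18) + 1/28 = 4158 + 1/28 = 116425/28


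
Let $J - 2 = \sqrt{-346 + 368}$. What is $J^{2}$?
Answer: $\left(2 + \sqrt{22}\right)^{2} \approx 44.762$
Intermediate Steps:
$J = 2 + \sqrt{22}$ ($J = 2 + \sqrt{-346 + 368} = 2 + \sqrt{22} \approx 6.6904$)
$J^{2} = \left(2 + \sqrt{22}\right)^{2}$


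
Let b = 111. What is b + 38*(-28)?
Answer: -953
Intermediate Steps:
b + 38*(-28) = 111 + 38*(-28) = 111 - 1064 = -953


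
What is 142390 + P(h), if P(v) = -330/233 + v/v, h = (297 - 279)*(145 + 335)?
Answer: 33176773/233 ≈ 1.4239e+5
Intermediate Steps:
h = 8640 (h = 18*480 = 8640)
P(v) = -97/233 (P(v) = -330*1/233 + 1 = -330/233 + 1 = -97/233)
142390 + P(h) = 142390 - 97/233 = 33176773/233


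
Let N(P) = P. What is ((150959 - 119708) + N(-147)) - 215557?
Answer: -184453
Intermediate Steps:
((150959 - 119708) + N(-147)) - 215557 = ((150959 - 119708) - 147) - 215557 = (31251 - 147) - 215557 = 31104 - 215557 = -184453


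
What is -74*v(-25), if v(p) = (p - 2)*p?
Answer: -49950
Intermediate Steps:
v(p) = p*(-2 + p) (v(p) = (-2 + p)*p = p*(-2 + p))
-74*v(-25) = -(-1850)*(-2 - 25) = -(-1850)*(-27) = -74*675 = -49950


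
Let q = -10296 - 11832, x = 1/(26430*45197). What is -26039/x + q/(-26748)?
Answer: -69333183580695166/2229 ≈ -3.1105e+13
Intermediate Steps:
x = 1/1194556710 (x = (1/26430)*(1/45197) = 1/1194556710 ≈ 8.3713e-10)
q = -22128
-26039/x + q/(-26748) = -26039/1/1194556710 - 22128/(-26748) = -26039*1194556710 - 22128*(-1/26748) = -31105062171690 + 1844/2229 = -69333183580695166/2229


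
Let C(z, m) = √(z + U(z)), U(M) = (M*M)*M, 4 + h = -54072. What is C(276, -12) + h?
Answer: -54076 + 2*√5256213 ≈ -49491.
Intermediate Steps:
h = -54076 (h = -4 - 54072 = -54076)
U(M) = M³ (U(M) = M²*M = M³)
C(z, m) = √(z + z³)
C(276, -12) + h = √(276 + 276³) - 54076 = √(276 + 21024576) - 54076 = √21024852 - 54076 = 2*√5256213 - 54076 = -54076 + 2*√5256213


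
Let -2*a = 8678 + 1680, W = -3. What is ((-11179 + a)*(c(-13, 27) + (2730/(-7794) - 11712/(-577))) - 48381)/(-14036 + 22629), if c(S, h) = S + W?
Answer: -84665748893/6440651139 ≈ -13.146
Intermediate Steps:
c(S, h) = -3 + S (c(S, h) = S - 3 = -3 + S)
a = -5179 (a = -(8678 + 1680)/2 = -1/2*10358 = -5179)
((-11179 + a)*(c(-13, 27) + (2730/(-7794) - 11712/(-577))) - 48381)/(-14036 + 22629) = ((-11179 - 5179)*((-3 - 13) + (2730/(-7794) - 11712/(-577))) - 48381)/(-14036 + 22629) = (-16358*(-16 + (2730*(-1/7794) - 11712*(-1/577))) - 48381)/8593 = (-16358*(-16 + (-455/1299 + 11712/577)) - 48381)*(1/8593) = (-16358*(-16 + 14951353/749523) - 48381)*(1/8593) = (-16358*2958985/749523 - 48381)*(1/8593) = (-48403076630/749523 - 48381)*(1/8593) = -84665748893/749523*1/8593 = -84665748893/6440651139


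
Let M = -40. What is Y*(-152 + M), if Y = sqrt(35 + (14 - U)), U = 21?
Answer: -384*sqrt(7) ≈ -1016.0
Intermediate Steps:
Y = 2*sqrt(7) (Y = sqrt(35 + (14 - 1*21)) = sqrt(35 + (14 - 21)) = sqrt(35 - 7) = sqrt(28) = 2*sqrt(7) ≈ 5.2915)
Y*(-152 + M) = (2*sqrt(7))*(-152 - 40) = (2*sqrt(7))*(-192) = -384*sqrt(7)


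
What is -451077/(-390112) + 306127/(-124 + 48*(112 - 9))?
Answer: 30399501841/470084960 ≈ 64.668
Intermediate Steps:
-451077/(-390112) + 306127/(-124 + 48*(112 - 9)) = -451077*(-1/390112) + 306127/(-124 + 48*103) = 451077/390112 + 306127/(-124 + 4944) = 451077/390112 + 306127/4820 = 30399501841/470084960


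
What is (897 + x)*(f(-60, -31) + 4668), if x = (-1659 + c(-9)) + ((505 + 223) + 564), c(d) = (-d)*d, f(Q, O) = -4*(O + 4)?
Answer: 2144424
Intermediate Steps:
f(Q, O) = -16 - 4*O (f(Q, O) = -4*(4 + O) = -16 - 4*O)
c(d) = -d**2
x = -448 (x = (-1659 - 1*(-9)**2) + ((505 + 223) + 564) = (-1659 - 1*81) + (728 + 564) = (-1659 - 81) + 1292 = -1740 + 1292 = -448)
(897 + x)*(f(-60, -31) + 4668) = (897 - 448)*((-16 - 4*(-31)) + 4668) = 449*((-16 + 124) + 4668) = 449*(108 + 4668) = 449*4776 = 2144424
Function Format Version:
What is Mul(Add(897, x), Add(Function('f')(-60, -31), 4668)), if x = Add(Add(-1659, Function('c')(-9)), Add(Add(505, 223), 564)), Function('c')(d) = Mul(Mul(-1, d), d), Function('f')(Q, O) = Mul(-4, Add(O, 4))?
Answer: 2144424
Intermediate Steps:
Function('f')(Q, O) = Add(-16, Mul(-4, O)) (Function('f')(Q, O) = Mul(-4, Add(4, O)) = Add(-16, Mul(-4, O)))
Function('c')(d) = Mul(-1, Pow(d, 2))
x = -448 (x = Add(Add(-1659, Mul(-1, Pow(-9, 2))), Add(Add(505, 223), 564)) = Add(Add(-1659, Mul(-1, 81)), Add(728, 564)) = Add(Add(-1659, -81), 1292) = Add(-1740, 1292) = -448)
Mul(Add(897, x), Add(Function('f')(-60, -31), 4668)) = Mul(Add(897, -448), Add(Add(-16, Mul(-4, -31)), 4668)) = Mul(449, Add(Add(-16, 124), 4668)) = Mul(449, Add(108, 4668)) = Mul(449, 4776) = 2144424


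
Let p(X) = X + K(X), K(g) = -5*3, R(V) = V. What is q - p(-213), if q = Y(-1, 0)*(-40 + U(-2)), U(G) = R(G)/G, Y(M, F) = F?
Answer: 228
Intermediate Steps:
K(g) = -15
U(G) = 1 (U(G) = G/G = 1)
p(X) = -15 + X (p(X) = X - 15 = -15 + X)
q = 0 (q = 0*(-40 + 1) = 0*(-39) = 0)
q - p(-213) = 0 - (-15 - 213) = 0 - 1*(-228) = 0 + 228 = 228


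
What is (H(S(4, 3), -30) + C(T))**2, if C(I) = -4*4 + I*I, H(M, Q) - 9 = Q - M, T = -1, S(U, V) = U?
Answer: 1600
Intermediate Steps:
H(M, Q) = 9 + Q - M (H(M, Q) = 9 + (Q - M) = 9 + Q - M)
C(I) = -16 + I**2
(H(S(4, 3), -30) + C(T))**2 = ((9 - 30 - 1*4) + (-16 + (-1)**2))**2 = ((9 - 30 - 4) + (-16 + 1))**2 = (-25 - 15)**2 = (-40)**2 = 1600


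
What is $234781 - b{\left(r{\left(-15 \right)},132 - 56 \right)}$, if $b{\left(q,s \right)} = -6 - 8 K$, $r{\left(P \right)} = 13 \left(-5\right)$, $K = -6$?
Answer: $234739$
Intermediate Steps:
$r{\left(P \right)} = -65$
$b{\left(q,s \right)} = 42$ ($b{\left(q,s \right)} = -6 - -48 = -6 + 48 = 42$)
$234781 - b{\left(r{\left(-15 \right)},132 - 56 \right)} = 234781 - 42 = 234739$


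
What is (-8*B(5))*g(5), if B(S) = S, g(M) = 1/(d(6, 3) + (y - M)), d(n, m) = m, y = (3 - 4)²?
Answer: 40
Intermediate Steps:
y = 1 (y = (-1)² = 1)
g(M) = 1/(4 - M) (g(M) = 1/(3 + (1 - M)) = 1/(4 - M))
(-8*B(5))*g(5) = (-8*5)/(4 - 1*5) = -40/(4 - 5) = -40/(-1) = -40*(-1) = 40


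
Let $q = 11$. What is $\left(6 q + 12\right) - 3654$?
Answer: $-3576$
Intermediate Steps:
$\left(6 q + 12\right) - 3654 = \left(6 \cdot 11 + 12\right) - 3654 = \left(66 + 12\right) - 3654 = 78 - 3654 = -3576$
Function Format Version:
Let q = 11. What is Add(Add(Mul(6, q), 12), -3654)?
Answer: -3576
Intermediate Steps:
Add(Add(Mul(6, q), 12), -3654) = Add(Add(Mul(6, 11), 12), -3654) = Add(Add(66, 12), -3654) = Add(78, -3654) = -3576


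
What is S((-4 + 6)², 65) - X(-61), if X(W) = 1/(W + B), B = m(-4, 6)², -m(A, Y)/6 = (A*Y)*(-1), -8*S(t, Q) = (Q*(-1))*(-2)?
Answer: -1343879/82700 ≈ -16.250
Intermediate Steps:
S(t, Q) = -Q/4 (S(t, Q) = -Q*(-1)*(-2)/8 = -(-Q)*(-2)/8 = -Q/4)
m(A, Y) = 6*A*Y (m(A, Y) = -6*A*Y*(-1) = -(-6)*A*Y = 6*A*Y)
B = 20736 (B = (6*(-4)*6)² = (-144)² = 20736)
X(W) = 1/(20736 + W) (X(W) = 1/(W + 20736) = 1/(20736 + W))
S((-4 + 6)², 65) - X(-61) = -¼*65 - 1/(20736 - 61) = -65/4 - 1/20675 = -1343879/82700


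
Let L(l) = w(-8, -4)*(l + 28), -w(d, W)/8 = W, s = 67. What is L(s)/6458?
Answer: 1520/3229 ≈ 0.47073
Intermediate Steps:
w(d, W) = -8*W
L(l) = 896 + 32*l (L(l) = (-8*(-4))*(l + 28) = 32*(28 + l) = 896 + 32*l)
L(s)/6458 = (896 + 32*67)/6458 = (896 + 2144)*(1/6458) = 3040*(1/6458) = 1520/3229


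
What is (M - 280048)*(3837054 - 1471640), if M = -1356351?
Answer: -3870761104186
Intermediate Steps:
(M - 280048)*(3837054 - 1471640) = (-1356351 - 280048)*(3837054 - 1471640) = -1636399*2365414 = -3870761104186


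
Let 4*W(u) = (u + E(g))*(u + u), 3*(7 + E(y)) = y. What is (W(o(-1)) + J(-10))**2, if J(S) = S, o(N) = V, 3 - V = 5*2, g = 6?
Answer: 1024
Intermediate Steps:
E(y) = -7 + y/3
V = -7 (V = 3 - 5*2 = 3 - 1*10 = 3 - 10 = -7)
o(N) = -7
W(u) = u*(-5 + u)/2 (W(u) = ((u + (-7 + (1/3)*6))*(u + u))/4 = ((u + (-7 + 2))*(2*u))/4 = ((u - 5)*(2*u))/4 = ((-5 + u)*(2*u))/4 = (2*u*(-5 + u))/4 = u*(-5 + u)/2)
(W(o(-1)) + J(-10))**2 = ((1/2)*(-7)*(-5 - 7) - 10)**2 = ((1/2)*(-7)*(-12) - 10)**2 = (42 - 10)**2 = 32**2 = 1024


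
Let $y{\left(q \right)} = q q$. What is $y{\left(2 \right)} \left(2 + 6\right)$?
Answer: $32$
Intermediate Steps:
$y{\left(q \right)} = q^{2}$
$y{\left(2 \right)} \left(2 + 6\right) = 2^{2} \left(2 + 6\right) = 4 \cdot 8 = 32$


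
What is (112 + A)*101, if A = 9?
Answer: 12221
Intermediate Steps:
(112 + A)*101 = (112 + 9)*101 = 121*101 = 12221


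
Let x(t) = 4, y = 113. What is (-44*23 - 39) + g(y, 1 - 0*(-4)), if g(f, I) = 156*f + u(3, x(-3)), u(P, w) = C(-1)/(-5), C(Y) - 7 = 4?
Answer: 82874/5 ≈ 16575.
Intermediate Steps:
C(Y) = 11 (C(Y) = 7 + 4 = 11)
u(P, w) = -11/5 (u(P, w) = 11/(-5) = 11*(-1/5) = -11/5)
g(f, I) = -11/5 + 156*f (g(f, I) = 156*f - 11/5 = -11/5 + 156*f)
(-44*23 - 39) + g(y, 1 - 0*(-4)) = (-44*23 - 39) + (-11/5 + 156*113) = (-1012 - 39) + (-11/5 + 17628) = -1051 + 88129/5 = 82874/5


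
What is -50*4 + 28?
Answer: -172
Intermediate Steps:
-50*4 + 28 = -200 + 28 = -172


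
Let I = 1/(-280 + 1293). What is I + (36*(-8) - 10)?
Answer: -301873/1013 ≈ -298.00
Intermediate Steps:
I = 1/1013 ≈ 0.00098717
I + (36*(-8) - 10) = 1/1013 + (36*(-8) - 10) = 1/1013 + (-288 - 10) = 1/1013 - 298 = -301873/1013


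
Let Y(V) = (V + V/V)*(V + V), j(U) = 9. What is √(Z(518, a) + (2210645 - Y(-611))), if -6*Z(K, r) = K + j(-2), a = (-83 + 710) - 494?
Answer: √52744938/6 ≈ 1210.4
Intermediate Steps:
a = 133 (a = 627 - 494 = 133)
Z(K, r) = -3/2 - K/6 (Z(K, r) = -(K + 9)/6 = -(9 + K)/6 = -3/2 - K/6)
Y(V) = 2*V*(1 + V) (Y(V) = (V + 1)*(2*V) = (1 + V)*(2*V) = 2*V*(1 + V))
√(Z(518, a) + (2210645 - Y(-611))) = √((-3/2 - ⅙*518) + (2210645 - 2*(-611)*(1 - 611))) = √((-3/2 - 259/3) + (2210645 - 2*(-611)*(-610))) = √(-527/6 + (2210645 - 1*745420)) = √(-527/6 + (2210645 - 745420)) = √(-527/6 + 1465225) = √(8790823/6) = √52744938/6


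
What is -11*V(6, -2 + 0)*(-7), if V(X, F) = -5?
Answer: -385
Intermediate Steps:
-11*V(6, -2 + 0)*(-7) = -11*(-5)*(-7) = 55*(-7) = -385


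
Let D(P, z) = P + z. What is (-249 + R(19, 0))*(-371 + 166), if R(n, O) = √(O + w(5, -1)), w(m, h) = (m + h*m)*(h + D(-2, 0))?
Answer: 51045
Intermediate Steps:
w(m, h) = (-2 + h)*(m + h*m) (w(m, h) = (m + h*m)*(h + (-2 + 0)) = (m + h*m)*(h - 2) = (m + h*m)*(-2 + h) = (-2 + h)*(m + h*m))
R(n, O) = √O (R(n, O) = √(O + 5*(-2 + (-1)² - 1*(-1))) = √(O + 5*(-2 + 1 + 1)) = √(O + 5*0) = √(O + 0) = √O)
(-249 + R(19, 0))*(-371 + 166) = (-249 + √0)*(-371 + 166) = (-249 + 0)*(-205) = -249*(-205) = 51045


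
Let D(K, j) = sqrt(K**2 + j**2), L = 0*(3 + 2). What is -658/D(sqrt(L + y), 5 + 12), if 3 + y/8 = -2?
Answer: -658*sqrt(249)/249 ≈ -41.699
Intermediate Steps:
y = -40 (y = -24 + 8*(-2) = -24 - 16 = -40)
L = 0 (L = 0*5 = 0)
-658/D(sqrt(L + y), 5 + 12) = -658/sqrt((sqrt(0 - 40))**2 + (5 + 12)**2) = -658/sqrt((sqrt(-40))**2 + 17**2) = -658/sqrt((2*I*sqrt(10))**2 + 289) = -658/sqrt(-40 + 289) = -658*sqrt(249)/249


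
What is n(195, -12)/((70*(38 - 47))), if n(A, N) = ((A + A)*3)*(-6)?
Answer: 78/7 ≈ 11.143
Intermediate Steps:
n(A, N) = -36*A (n(A, N) = ((2*A)*3)*(-6) = (6*A)*(-6) = -36*A)
n(195, -12)/((70*(38 - 47))) = (-36*195)/((70*(38 - 47))) = -7020/(70*(-9)) = -7020/(-630) = -7020*(-1/630) = 78/7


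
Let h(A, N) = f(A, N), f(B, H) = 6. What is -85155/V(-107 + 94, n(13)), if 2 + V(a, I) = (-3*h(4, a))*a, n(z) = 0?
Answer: -85155/232 ≈ -367.05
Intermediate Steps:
h(A, N) = 6
V(a, I) = -2 - 18*a (V(a, I) = -2 + (-3*6)*a = -2 - 18*a)
-85155/V(-107 + 94, n(13)) = -85155/(-2 - 18*(-107 + 94)) = -85155/(-2 - 18*(-13)) = -85155/(-2 + 234) = -85155/232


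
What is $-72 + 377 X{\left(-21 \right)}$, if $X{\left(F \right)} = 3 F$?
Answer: $-23823$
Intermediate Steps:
$-72 + 377 X{\left(-21 \right)} = -72 + 377 \cdot 3 \left(-21\right) = -72 + 377 \left(-63\right) = -72 - 23751 = -23823$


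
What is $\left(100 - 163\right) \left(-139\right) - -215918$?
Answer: $224675$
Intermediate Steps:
$\left(100 - 163\right) \left(-139\right) - -215918 = \left(-63\right) \left(-139\right) + 215918 = 8757 + 215918 = 224675$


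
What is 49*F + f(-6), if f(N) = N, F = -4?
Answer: -202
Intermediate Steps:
49*F + f(-6) = 49*(-4) - 6 = -196 - 6 = -202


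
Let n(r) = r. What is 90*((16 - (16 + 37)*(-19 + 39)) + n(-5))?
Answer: -94410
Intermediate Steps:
90*((16 - (16 + 37)*(-19 + 39)) + n(-5)) = 90*((16 - (16 + 37)*(-19 + 39)) - 5) = 90*((16 - 53*20) - 5) = 90*((16 - 1*1060) - 5) = 90*((16 - 1060) - 5) = 90*(-1044 - 5) = 90*(-1049) = -94410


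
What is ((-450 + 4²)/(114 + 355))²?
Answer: 3844/4489 ≈ 0.85632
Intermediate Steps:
((-450 + 4²)/(114 + 355))² = ((-450 + 16)/469)² = (-434*1/469)² = (-62/67)² = 3844/4489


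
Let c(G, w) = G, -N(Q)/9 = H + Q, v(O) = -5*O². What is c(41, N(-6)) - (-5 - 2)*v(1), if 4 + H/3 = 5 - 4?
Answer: 6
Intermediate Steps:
H = -9 (H = -12 + 3*(5 - 4) = -12 + 3*1 = -12 + 3 = -9)
N(Q) = 81 - 9*Q (N(Q) = -9*(-9 + Q) = 81 - 9*Q)
c(41, N(-6)) - (-5 - 2)*v(1) = 41 - (-5 - 2)*(-5*1²) = 41 - (-7)*(-5*1) = 41 - (-7)*(-5) = 41 - 1*35 = 41 - 35 = 6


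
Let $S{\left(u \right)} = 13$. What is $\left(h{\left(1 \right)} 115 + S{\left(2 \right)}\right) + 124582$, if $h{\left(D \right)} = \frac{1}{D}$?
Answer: $124710$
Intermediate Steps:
$\left(h{\left(1 \right)} 115 + S{\left(2 \right)}\right) + 124582 = \left(1^{-1} \cdot 115 + 13\right) + 124582 = \left(1 \cdot 115 + 13\right) + 124582 = \left(115 + 13\right) + 124582 = 128 + 124582 = 124710$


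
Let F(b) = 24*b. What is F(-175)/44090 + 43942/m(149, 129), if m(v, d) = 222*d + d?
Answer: 181658138/126833703 ≈ 1.4323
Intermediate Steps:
m(v, d) = 223*d
F(-175)/44090 + 43942/m(149, 129) = (24*(-175))/44090 + 43942/((223*129)) = -4200*1/44090 + 43942/28767 = -420/4409 + 43942*(1/28767) = -420/4409 + 43942/28767 = 181658138/126833703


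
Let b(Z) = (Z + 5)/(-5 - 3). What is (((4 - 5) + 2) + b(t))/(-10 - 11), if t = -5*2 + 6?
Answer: -1/24 ≈ -0.041667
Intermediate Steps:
t = -4 (t = -10 + 6 = -4)
b(Z) = -5/8 - Z/8 (b(Z) = (5 + Z)/(-8) = (5 + Z)*(-⅛) = -5/8 - Z/8)
(((4 - 5) + 2) + b(t))/(-10 - 11) = (((4 - 5) + 2) + (-5/8 - ⅛*(-4)))/(-10 - 11) = ((-1 + 2) + (-5/8 + ½))/(-21) = -(1 - ⅛)/21 = -1/21*7/8 = -1/24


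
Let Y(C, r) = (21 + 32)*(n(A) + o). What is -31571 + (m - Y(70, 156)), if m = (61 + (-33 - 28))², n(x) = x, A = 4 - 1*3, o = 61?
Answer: -34857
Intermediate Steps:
A = 1 (A = 4 - 3 = 1)
Y(C, r) = 3286 (Y(C, r) = (21 + 32)*(1 + 61) = 53*62 = 3286)
m = 0 (m = (61 - 61)² = 0² = 0)
-31571 + (m - Y(70, 156)) = -31571 + (0 - 1*3286) = -31571 + (0 - 3286) = -31571 - 3286 = -34857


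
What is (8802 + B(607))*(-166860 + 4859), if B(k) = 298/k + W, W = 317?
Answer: -896761557531/607 ≈ -1.4774e+9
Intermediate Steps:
B(k) = 317 + 298/k (B(k) = 298/k + 317 = 317 + 298/k)
(8802 + B(607))*(-166860 + 4859) = (8802 + (317 + 298/607))*(-166860 + 4859) = (8802 + (317 + 298*(1/607)))*(-162001) = (8802 + (317 + 298/607))*(-162001) = (8802 + 192717/607)*(-162001) = (5535531/607)*(-162001) = -896761557531/607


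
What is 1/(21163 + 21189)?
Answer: 1/42352 ≈ 2.3612e-5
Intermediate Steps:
1/(21163 + 21189) = 1/42352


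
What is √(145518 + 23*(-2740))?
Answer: √82498 ≈ 287.22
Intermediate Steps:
√(145518 + 23*(-2740)) = √(145518 - 63020) = √82498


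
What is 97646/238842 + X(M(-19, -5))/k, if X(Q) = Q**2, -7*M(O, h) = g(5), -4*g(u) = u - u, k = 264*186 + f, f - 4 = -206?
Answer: 48823/119421 ≈ 0.40883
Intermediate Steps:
f = -202 (f = 4 - 206 = -202)
k = 48902 (k = 264*186 - 202 = 49104 - 202 = 48902)
g(u) = 0 (g(u) = -(u - u)/4 = -1/4*0 = 0)
M(O, h) = 0 (M(O, h) = -1/7*0 = 0)
97646/238842 + X(M(-19, -5))/k = 97646/238842 + 0**2/48902 = 97646*(1/238842) + 0*(1/48902) = 48823/119421 + 0 = 48823/119421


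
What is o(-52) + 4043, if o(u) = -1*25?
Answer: 4018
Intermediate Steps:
o(u) = -25
o(-52) + 4043 = -25 + 4043 = 4018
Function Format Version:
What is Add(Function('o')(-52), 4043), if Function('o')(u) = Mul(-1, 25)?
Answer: 4018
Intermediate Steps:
Function('o')(u) = -25
Add(Function('o')(-52), 4043) = Add(-25, 4043) = 4018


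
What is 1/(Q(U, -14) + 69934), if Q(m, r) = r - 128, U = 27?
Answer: 1/69792 ≈ 1.4328e-5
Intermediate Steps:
Q(m, r) = -128 + r
1/(Q(U, -14) + 69934) = 1/((-128 - 14) + 69934) = 1/(-142 + 69934) = 1/69792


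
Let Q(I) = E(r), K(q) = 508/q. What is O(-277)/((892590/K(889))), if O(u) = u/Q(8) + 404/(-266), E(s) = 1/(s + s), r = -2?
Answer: 98108/138500215 ≈ 0.00070836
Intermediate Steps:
E(s) = 1/(2*s)
Q(I) = -¼ (Q(I) = (½)/(-2) = (½)*(-½) = -¼)
O(u) = -202/133 - 4*u (O(u) = u/(-¼) + 404/(-266) = u*(-4) + 404*(-1/266) = -4*u - 202/133 = -202/133 - 4*u)
O(-277)/((892590/K(889))) = (-202/133 - 4*(-277))/((892590/((508/889)))) = (-202/133 + 1108)/((892590/((508*(1/889))))) = 147162/(133*((892590/(4/7)))) = 147162/(133*((892590*(7/4)))) = 147162/(133*(3124065/2)) = (147162/133)*(2/3124065) = 98108/138500215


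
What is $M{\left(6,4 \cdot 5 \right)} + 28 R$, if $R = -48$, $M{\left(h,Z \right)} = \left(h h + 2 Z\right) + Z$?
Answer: $-1248$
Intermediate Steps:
$M{\left(h,Z \right)} = h^{2} + 3 Z$ ($M{\left(h,Z \right)} = \left(h^{2} + 2 Z\right) + Z = h^{2} + 3 Z$)
$M{\left(6,4 \cdot 5 \right)} + 28 R = \left(6^{2} + 3 \cdot 4 \cdot 5\right) + 28 \left(-48\right) = \left(36 + 3 \cdot 20\right) - 1344 = \left(36 + 60\right) - 1344 = 96 - 1344 = -1248$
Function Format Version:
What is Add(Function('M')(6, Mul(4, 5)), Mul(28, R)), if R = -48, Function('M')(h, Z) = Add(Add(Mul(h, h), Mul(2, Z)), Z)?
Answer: -1248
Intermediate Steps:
Function('M')(h, Z) = Add(Pow(h, 2), Mul(3, Z)) (Function('M')(h, Z) = Add(Add(Pow(h, 2), Mul(2, Z)), Z) = Add(Pow(h, 2), Mul(3, Z)))
Add(Function('M')(6, Mul(4, 5)), Mul(28, R)) = Add(Add(Pow(6, 2), Mul(3, Mul(4, 5))), Mul(28, -48)) = Add(Add(36, Mul(3, 20)), -1344) = Add(Add(36, 60), -1344) = Add(96, -1344) = -1248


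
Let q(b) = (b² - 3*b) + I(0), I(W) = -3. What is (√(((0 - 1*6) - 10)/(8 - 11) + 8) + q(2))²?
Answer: 115/3 - 20*√30/3 ≈ 1.8185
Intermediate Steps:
q(b) = -3 + b² - 3*b (q(b) = (b² - 3*b) - 3 = -3 + b² - 3*b)
(√(((0 - 1*6) - 10)/(8 - 11) + 8) + q(2))² = (√(((0 - 1*6) - 10)/(8 - 11) + 8) + (-3 + 2² - 3*2))² = (√(((0 - 6) - 10)/(-3) + 8) + (-3 + 4 - 6))² = (√((-6 - 10)*(-⅓) + 8) - 5)² = (√(-16*(-⅓) + 8) - 5)² = (√(16/3 + 8) - 5)² = (√(40/3) - 5)² = (2*√30/3 - 5)² = (-5 + 2*√30/3)²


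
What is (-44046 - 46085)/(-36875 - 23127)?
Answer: 90131/60002 ≈ 1.5021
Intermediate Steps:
(-44046 - 46085)/(-36875 - 23127) = -90131/(-60002) = -90131*(-1/60002) = 90131/60002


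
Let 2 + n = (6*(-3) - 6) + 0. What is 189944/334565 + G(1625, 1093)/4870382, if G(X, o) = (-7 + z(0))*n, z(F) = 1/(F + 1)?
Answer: 42052365034/74066334265 ≈ 0.56777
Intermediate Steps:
n = -26 (n = -2 + ((6*(-3) - 6) + 0) = -2 + ((-18 - 6) + 0) = -2 + (-24 + 0) = -2 - 24 = -26)
z(F) = 1/(1 + F)
G(X, o) = 156 (G(X, o) = (-7 + 1/(1 + 0))*(-26) = (-7 + 1/1)*(-26) = (-7 + 1)*(-26) = -6*(-26) = 156)
189944/334565 + G(1625, 1093)/4870382 = 189944/334565 + 156/4870382 = 189944*(1/334565) + 156*(1/4870382) = 189944/334565 + 78/2435191 = 42052365034/74066334265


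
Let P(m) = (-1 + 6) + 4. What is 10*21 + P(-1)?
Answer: 219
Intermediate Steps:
P(m) = 9 (P(m) = 5 + 4 = 9)
10*21 + P(-1) = 10*21 + 9 = 210 + 9 = 219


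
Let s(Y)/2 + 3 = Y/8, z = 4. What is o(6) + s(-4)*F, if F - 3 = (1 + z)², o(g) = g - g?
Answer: -196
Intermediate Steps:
o(g) = 0
s(Y) = -6 + Y/4 (s(Y) = -6 + 2*(Y/8) = -6 + Y/4)
F = 28 (F = 3 + (1 + 4)² = 3 + 5² = 3 + 25 = 28)
o(6) + s(-4)*F = 0 + (-6 + (¼)*(-4))*28 = 0 + (-6 - 1)*28 = 0 - 7*28 = 0 - 196 = -196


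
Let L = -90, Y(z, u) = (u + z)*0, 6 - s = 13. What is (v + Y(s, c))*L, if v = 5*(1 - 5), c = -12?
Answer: 1800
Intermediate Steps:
s = -7 (s = 6 - 1*13 = 6 - 13 = -7)
v = -20 (v = 5*(-4) = -20)
Y(z, u) = 0
(v + Y(s, c))*L = (-20 + 0)*(-90) = -20*(-90) = 1800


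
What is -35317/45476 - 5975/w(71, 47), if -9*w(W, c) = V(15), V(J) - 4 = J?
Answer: 2444800877/864044 ≈ 2829.5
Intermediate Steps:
V(J) = 4 + J
w(W, c) = -19/9 (w(W, c) = -(4 + 15)/9 = -1/9*19 = -19/9)
-35317/45476 - 5975/w(71, 47) = -35317/45476 - 5975/(-19/9) = -35317*1/45476 - 5975*(-9/19) = -35317/45476 + 53775/19 = 2444800877/864044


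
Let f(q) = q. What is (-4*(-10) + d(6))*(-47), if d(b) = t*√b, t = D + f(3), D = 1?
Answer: -1880 - 188*√6 ≈ -2340.5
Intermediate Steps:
t = 4 (t = 1 + 3 = 4)
d(b) = 4*√b
(-4*(-10) + d(6))*(-47) = (-4*(-10) + 4*√6)*(-47) = (40 + 4*√6)*(-47) = -1880 - 188*√6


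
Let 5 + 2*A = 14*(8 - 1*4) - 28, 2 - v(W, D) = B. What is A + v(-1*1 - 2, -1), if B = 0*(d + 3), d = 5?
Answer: 27/2 ≈ 13.500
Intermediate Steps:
B = 0 (B = 0*(5 + 3) = 0*8 = 0)
v(W, D) = 2 (v(W, D) = 2 - 1*0 = 2 + 0 = 2)
A = 23/2 (A = -5/2 + (14*(8 - 1*4) - 28)/2 = -5/2 + (14*(8 - 4) - 28)/2 = -5/2 + (14*4 - 28)/2 = -5/2 + (56 - 28)/2 = -5/2 + (½)*28 = -5/2 + 14 = 23/2 ≈ 11.500)
A + v(-1*1 - 2, -1) = 23/2 + 2 = 27/2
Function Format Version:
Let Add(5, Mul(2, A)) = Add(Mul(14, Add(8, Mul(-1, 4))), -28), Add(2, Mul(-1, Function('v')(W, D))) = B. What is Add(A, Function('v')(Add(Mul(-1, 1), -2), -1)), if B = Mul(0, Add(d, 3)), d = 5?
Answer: Rational(27, 2) ≈ 13.500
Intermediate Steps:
B = 0 (B = Mul(0, Add(5, 3)) = Mul(0, 8) = 0)
Function('v')(W, D) = 2 (Function('v')(W, D) = Add(2, Mul(-1, 0)) = Add(2, 0) = 2)
A = Rational(23, 2) (A = Add(Rational(-5, 2), Mul(Rational(1, 2), Add(Mul(14, Add(8, Mul(-1, 4))), -28))) = Add(Rational(-5, 2), Mul(Rational(1, 2), Add(Mul(14, Add(8, -4)), -28))) = Add(Rational(-5, 2), Mul(Rational(1, 2), Add(Mul(14, 4), -28))) = Add(Rational(-5, 2), Mul(Rational(1, 2), Add(56, -28))) = Add(Rational(-5, 2), Mul(Rational(1, 2), 28)) = Add(Rational(-5, 2), 14) = Rational(23, 2) ≈ 11.500)
Add(A, Function('v')(Add(Mul(-1, 1), -2), -1)) = Add(Rational(23, 2), 2) = Rational(27, 2)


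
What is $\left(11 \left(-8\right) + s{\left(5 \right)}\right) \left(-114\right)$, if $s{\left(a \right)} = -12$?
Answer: $11400$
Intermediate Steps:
$\left(11 \left(-8\right) + s{\left(5 \right)}\right) \left(-114\right) = \left(11 \left(-8\right) - 12\right) \left(-114\right) = \left(-88 - 12\right) \left(-114\right) = \left(-100\right) \left(-114\right) = 11400$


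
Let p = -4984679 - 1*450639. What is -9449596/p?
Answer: 4724798/2717659 ≈ 1.7386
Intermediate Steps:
p = -5435318 (p = -4984679 - 450639 = -5435318)
-9449596/p = -9449596/(-5435318) = -9449596*(-1/5435318) = 4724798/2717659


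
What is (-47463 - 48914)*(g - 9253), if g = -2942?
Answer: 1175317515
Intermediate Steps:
(-47463 - 48914)*(g - 9253) = (-47463 - 48914)*(-2942 - 9253) = -96377*(-12195) = 1175317515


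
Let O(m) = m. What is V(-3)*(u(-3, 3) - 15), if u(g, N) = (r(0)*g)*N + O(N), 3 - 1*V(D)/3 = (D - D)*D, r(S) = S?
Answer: -108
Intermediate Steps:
V(D) = 9 (V(D) = 9 - 3*(D - D)*D = 9 - 0*D = 9 - 3*0 = 9 + 0 = 9)
u(g, N) = N (u(g, N) = (0*g)*N + N = 0*N + N = 0 + N = N)
V(-3)*(u(-3, 3) - 15) = 9*(3 - 15) = 9*(-12) = -108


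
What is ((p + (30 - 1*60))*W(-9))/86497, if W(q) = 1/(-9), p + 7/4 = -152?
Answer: 245/1037964 ≈ 0.00023604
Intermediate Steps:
p = -615/4 (p = -7/4 - 152 = -615/4 ≈ -153.75)
W(q) = -1/9
((p + (30 - 1*60))*W(-9))/86497 = ((-615/4 + (30 - 1*60))*(-1/9))/86497 = ((-615/4 + (30 - 60))*(-1/9))*(1/86497) = ((-615/4 - 30)*(-1/9))*(1/86497) = -735/4*(-1/9)*(1/86497) = (245/12)*(1/86497) = 245/1037964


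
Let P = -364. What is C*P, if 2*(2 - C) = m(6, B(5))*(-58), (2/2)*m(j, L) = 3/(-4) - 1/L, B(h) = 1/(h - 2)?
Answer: 38857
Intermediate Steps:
B(h) = 1/(-2 + h)
m(j, L) = -¾ - 1/L (m(j, L) = 3/(-4) - 1/L = 3*(-¼) - 1/L = -¾ - 1/L)
C = -427/4 (C = 2 - (-¾ - 1/(1/(-2 + 5)))*(-58)/2 = 2 - (-¾ - 1/(1/3))*(-58)/2 = 2 - (-¾ - 1/⅓)*(-58)/2 = 2 - (-¾ - 1*3)*(-58)/2 = 2 - (-¾ - 3)*(-58)/2 = 2 - (-15)*(-58)/8 = 2 - ½*435/2 = 2 - 435/4 = -427/4 ≈ -106.75)
C*P = -427/4*(-364) = 38857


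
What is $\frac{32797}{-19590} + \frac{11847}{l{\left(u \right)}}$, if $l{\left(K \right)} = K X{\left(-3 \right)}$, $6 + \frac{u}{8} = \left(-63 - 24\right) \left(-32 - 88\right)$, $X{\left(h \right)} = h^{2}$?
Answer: $- \frac{1355922107}{817608240} \approx -1.6584$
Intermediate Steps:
$u = 83472$ ($u = -48 + 8 \left(-63 - 24\right) \left(-32 - 88\right) = -48 + 8 \left(\left(-87\right) \left(-120\right)\right) = -48 + 8 \cdot 10440 = -48 + 83520 = 83472$)
$l{\left(K \right)} = 9 K$ ($l{\left(K \right)} = K \left(-3\right)^{2} = K 9 = 9 K$)
$\frac{32797}{-19590} + \frac{11847}{l{\left(u \right)}} = \frac{32797}{-19590} + \frac{11847}{9 \cdot 83472} = 32797 \left(- \frac{1}{19590}\right) + \frac{11847}{751248} = - \frac{32797}{19590} + 11847 \cdot \frac{1}{751248} = - \frac{32797}{19590} + \frac{3949}{250416} = - \frac{1355922107}{817608240}$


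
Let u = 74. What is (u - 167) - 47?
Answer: -140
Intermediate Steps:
(u - 167) - 47 = (74 - 167) - 47 = -93 - 47 = -140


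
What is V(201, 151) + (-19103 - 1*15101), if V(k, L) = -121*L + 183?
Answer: -52292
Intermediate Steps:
V(k, L) = 183 - 121*L
V(201, 151) + (-19103 - 1*15101) = (183 - 121*151) + (-19103 - 1*15101) = (183 - 18271) + (-19103 - 15101) = -18088 - 34204 = -52292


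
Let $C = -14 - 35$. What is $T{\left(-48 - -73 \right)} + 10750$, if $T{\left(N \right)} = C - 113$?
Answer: $10588$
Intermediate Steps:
$C = -49$ ($C = -14 - 35 = -49$)
$T{\left(N \right)} = -162$ ($T{\left(N \right)} = -49 - 113 = -162$)
$T{\left(-48 - -73 \right)} + 10750 = -162 + 10750 = 10588$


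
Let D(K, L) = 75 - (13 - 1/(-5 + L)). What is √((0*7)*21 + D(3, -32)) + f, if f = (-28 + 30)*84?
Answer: 168 + √84841/37 ≈ 175.87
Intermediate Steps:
D(K, L) = 62 + 1/(-5 + L) (D(K, L) = 75 + (-13 + 1/(-5 + L)) = 62 + 1/(-5 + L))
f = 168 (f = 2*84 = 168)
√((0*7)*21 + D(3, -32)) + f = √((0*7)*21 + (-309 + 62*(-32))/(-5 - 32)) + 168 = √(0*21 + (-309 - 1984)/(-37)) + 168 = √(0 - 1/37*(-2293)) + 168 = √(0 + 2293/37) + 168 = √(2293/37) + 168 = √84841/37 + 168 = 168 + √84841/37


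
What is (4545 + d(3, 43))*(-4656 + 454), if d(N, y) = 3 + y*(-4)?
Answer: -18387952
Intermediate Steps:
d(N, y) = 3 - 4*y
(4545 + d(3, 43))*(-4656 + 454) = (4545 + (3 - 4*43))*(-4656 + 454) = (4545 + (3 - 172))*(-4202) = (4545 - 169)*(-4202) = 4376*(-4202) = -18387952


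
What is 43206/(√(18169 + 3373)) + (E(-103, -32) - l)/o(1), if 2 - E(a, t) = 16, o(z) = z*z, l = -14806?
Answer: 14792 + 21603*√21542/10771 ≈ 15086.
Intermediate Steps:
o(z) = z²
E(a, t) = -14 (E(a, t) = 2 - 1*16 = 2 - 16 = -14)
43206/(√(18169 + 3373)) + (E(-103, -32) - l)/o(1) = 43206/(√(18169 + 3373)) + (-14 - 1*(-14806))/(1²) = 43206/(√21542) + (-14 + 14806)/1 = 43206*(√21542/21542) + 14792*1 = 21603*√21542/10771 + 14792 = 14792 + 21603*√21542/10771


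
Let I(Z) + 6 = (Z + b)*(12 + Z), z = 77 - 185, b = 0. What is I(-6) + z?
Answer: -150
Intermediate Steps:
z = -108
I(Z) = -6 + Z*(12 + Z) (I(Z) = -6 + (Z + 0)*(12 + Z) = -6 + Z*(12 + Z))
I(-6) + z = (-6 + (-6)² + 12*(-6)) - 108 = (-6 + 36 - 72) - 108 = -42 - 108 = -150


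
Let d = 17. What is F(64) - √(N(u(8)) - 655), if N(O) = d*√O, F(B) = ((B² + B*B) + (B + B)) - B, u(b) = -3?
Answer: 8256 - √(-655 + 17*I*√3) ≈ 8255.4 - 25.599*I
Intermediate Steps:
F(B) = B + 2*B² (F(B) = ((B² + B²) + 2*B) - B = (2*B² + 2*B) - B = (2*B + 2*B²) - B = B + 2*B²)
N(O) = 17*√O
F(64) - √(N(u(8)) - 655) = 64*(1 + 2*64) - √(17*√(-3) - 655) = 64*(1 + 128) - √(17*(I*√3) - 655) = 64*129 - √(17*I*√3 - 655) = 8256 - √(-655 + 17*I*√3)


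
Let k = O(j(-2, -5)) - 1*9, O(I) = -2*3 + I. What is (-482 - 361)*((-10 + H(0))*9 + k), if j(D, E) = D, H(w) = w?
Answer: 90201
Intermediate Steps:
O(I) = -6 + I
k = -17 (k = (-6 - 2) - 1*9 = -8 - 9 = -17)
(-482 - 361)*((-10 + H(0))*9 + k) = (-482 - 361)*((-10 + 0)*9 - 17) = -843*(-10*9 - 17) = -843*(-90 - 17) = -843*(-107) = 90201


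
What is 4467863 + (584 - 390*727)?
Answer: 4184917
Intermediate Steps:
4467863 + (584 - 390*727) = 4467863 + (584 - 283530) = 4467863 - 282946 = 4184917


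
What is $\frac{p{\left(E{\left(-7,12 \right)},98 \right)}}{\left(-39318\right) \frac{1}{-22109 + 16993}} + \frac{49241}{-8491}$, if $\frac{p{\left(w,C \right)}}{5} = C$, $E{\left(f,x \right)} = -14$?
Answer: $\frac{9674760401}{166924569} \approx 57.959$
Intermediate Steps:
$p{\left(w,C \right)} = 5 C$
$\frac{p{\left(E{\left(-7,12 \right)},98 \right)}}{\left(-39318\right) \frac{1}{-22109 + 16993}} + \frac{49241}{-8491} = \frac{5 \cdot 98}{\left(-39318\right) \frac{1}{-22109 + 16993}} + \frac{49241}{-8491} = \frac{490}{\left(-39318\right) \frac{1}{-5116}} + 49241 \left(- \frac{1}{8491}\right) = \frac{490}{\left(-39318\right) \left(- \frac{1}{5116}\right)} - \frac{49241}{8491} = \frac{490}{\frac{19659}{2558}} - \frac{49241}{8491} = 490 \cdot \frac{2558}{19659} - \frac{49241}{8491} = \frac{1253420}{19659} - \frac{49241}{8491} = \frac{9674760401}{166924569}$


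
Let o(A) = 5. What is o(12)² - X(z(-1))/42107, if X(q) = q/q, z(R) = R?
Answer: 1052674/42107 ≈ 25.000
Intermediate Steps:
X(q) = 1
o(12)² - X(z(-1))/42107 = 5² - 1/42107 = 25 - 1/42107 = 1052674/42107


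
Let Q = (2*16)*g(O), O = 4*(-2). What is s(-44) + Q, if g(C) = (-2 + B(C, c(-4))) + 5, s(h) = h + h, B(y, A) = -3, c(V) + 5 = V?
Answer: -88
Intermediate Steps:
c(V) = -5 + V
s(h) = 2*h
O = -8
g(C) = 0 (g(C) = (-2 - 3) + 5 = -5 + 5 = 0)
Q = 0 (Q = (2*16)*0 = 32*0 = 0)
s(-44) + Q = 2*(-44) + 0 = -88 + 0 = -88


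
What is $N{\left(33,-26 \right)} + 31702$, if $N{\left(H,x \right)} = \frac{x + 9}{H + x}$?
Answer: $\frac{221897}{7} \approx 31700.0$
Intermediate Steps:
$N{\left(H,x \right)} = \frac{9 + x}{H + x}$
$N{\left(33,-26 \right)} + 31702 = \frac{9 - 26}{33 - 26} + 31702 = \frac{1}{7} \left(-17\right) + 31702 = - \frac{17}{7} + 31702 = \frac{221897}{7}$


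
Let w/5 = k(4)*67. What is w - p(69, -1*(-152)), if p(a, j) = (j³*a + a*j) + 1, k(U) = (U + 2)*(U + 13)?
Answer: -242291071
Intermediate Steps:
k(U) = (2 + U)*(13 + U)
w = 34170 (w = 5*((26 + 4² + 15*4)*67) = 5*((26 + 16 + 60)*67) = 5*(102*67) = 5*6834 = 34170)
p(a, j) = 1 + a*j + a*j³ (p(a, j) = (a*j³ + a*j) + 1 = (a*j + a*j³) + 1 = 1 + a*j + a*j³)
w - p(69, -1*(-152)) = 34170 - (1 + 69*(-1*(-152)) + 69*(-1*(-152))³) = 34170 - (1 + 69*152 + 69*152³) = 34170 - (1 + 10488 + 69*3511808) = 34170 - (1 + 10488 + 242314752) = 34170 - 1*242325241 = 34170 - 242325241 = -242291071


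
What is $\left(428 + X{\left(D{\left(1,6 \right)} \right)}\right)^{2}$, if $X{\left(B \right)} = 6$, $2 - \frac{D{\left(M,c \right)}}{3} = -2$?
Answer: $188356$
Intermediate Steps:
$D{\left(M,c \right)} = 12$ ($D{\left(M,c \right)} = 6 - -6 = 6 + 6 = 12$)
$\left(428 + X{\left(D{\left(1,6 \right)} \right)}\right)^{2} = \left(428 + 6\right)^{2} = 434^{2} = 188356$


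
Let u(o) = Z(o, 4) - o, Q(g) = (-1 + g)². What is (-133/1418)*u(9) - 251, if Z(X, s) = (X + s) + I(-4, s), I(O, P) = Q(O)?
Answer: -359775/1418 ≈ -253.72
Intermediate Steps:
I(O, P) = (-1 + O)²
Z(X, s) = 25 + X + s (Z(X, s) = (X + s) + (-1 - 4)² = (X + s) + (-5)² = (X + s) + 25 = 25 + X + s)
u(o) = 29 (u(o) = (25 + o + 4) - o = (29 + o) - o = 29)
(-133/1418)*u(9) - 251 = -133/1418*29 - 251 = -3857/1418 - 251 = -359775/1418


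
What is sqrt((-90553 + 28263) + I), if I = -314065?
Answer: I*sqrt(376355) ≈ 613.48*I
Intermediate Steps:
sqrt((-90553 + 28263) + I) = sqrt((-90553 + 28263) - 314065) = sqrt(-62290 - 314065) = sqrt(-376355) = I*sqrt(376355)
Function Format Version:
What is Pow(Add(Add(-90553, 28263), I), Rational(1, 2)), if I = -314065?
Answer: Mul(I, Pow(376355, Rational(1, 2))) ≈ Mul(613.48, I)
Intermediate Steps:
Pow(Add(Add(-90553, 28263), I), Rational(1, 2)) = Pow(Add(Add(-90553, 28263), -314065), Rational(1, 2)) = Pow(Add(-62290, -314065), Rational(1, 2)) = Pow(-376355, Rational(1, 2)) = Mul(I, Pow(376355, Rational(1, 2)))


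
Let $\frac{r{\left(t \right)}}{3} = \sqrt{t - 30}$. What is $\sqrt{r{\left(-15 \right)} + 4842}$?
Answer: $3 \sqrt{538 + i \sqrt{5}} \approx 69.585 + 0.14461 i$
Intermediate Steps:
$r{\left(t \right)} = 3 \sqrt{-30 + t}$ ($r{\left(t \right)} = 3 \sqrt{t - 30} = 3 \sqrt{-30 + t}$)
$\sqrt{r{\left(-15 \right)} + 4842} = \sqrt{3 \sqrt{-30 - 15} + 4842} = \sqrt{3 \sqrt{-45} + 4842} = \sqrt{3 \cdot 3 i \sqrt{5} + 4842} = \sqrt{9 i \sqrt{5} + 4842} = \sqrt{4842 + 9 i \sqrt{5}}$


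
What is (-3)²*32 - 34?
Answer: 254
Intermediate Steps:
(-3)²*32 - 34 = 9*32 - 34 = 288 - 34 = 254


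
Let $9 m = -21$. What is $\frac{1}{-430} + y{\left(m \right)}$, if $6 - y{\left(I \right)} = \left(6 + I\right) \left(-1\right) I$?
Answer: $- \frac{9899}{3870} \approx -2.5579$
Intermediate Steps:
$m = - \frac{7}{3}$ ($m = \frac{1}{9} \left(-21\right) = - \frac{7}{3} \approx -2.3333$)
$y{\left(I \right)} = 6 - I \left(-6 - I\right)$ ($y{\left(I \right)} = 6 - \left(6 + I\right) \left(-1\right) I = 6 - \left(-6 - I\right) I = 6 - I \left(-6 - I\right)$)
$\frac{1}{-430} + y{\left(m \right)} = \frac{1}{-430} + \left(6 + \left(- \frac{7}{3}\right)^{2} + 6 \left(- \frac{7}{3}\right)\right) = - \frac{1}{430} + \left(6 + \frac{49}{9} - 14\right) = - \frac{1}{430} - \frac{23}{9} = - \frac{9899}{3870}$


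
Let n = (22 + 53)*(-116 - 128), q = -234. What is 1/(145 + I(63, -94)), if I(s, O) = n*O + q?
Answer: 1/1720111 ≈ 5.8136e-7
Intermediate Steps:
n = -18300 (n = 75*(-244) = -18300)
I(s, O) = -234 - 18300*O (I(s, O) = -18300*O - 234 = -234 - 18300*O)
1/(145 + I(63, -94)) = 1/(145 + (-234 - 18300*(-94))) = 1/(145 + (-234 + 1720200)) = 1/(145 + 1719966) = 1/1720111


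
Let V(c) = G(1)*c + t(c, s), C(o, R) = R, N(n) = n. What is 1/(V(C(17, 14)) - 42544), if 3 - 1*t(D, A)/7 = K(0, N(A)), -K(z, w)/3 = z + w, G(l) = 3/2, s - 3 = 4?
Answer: -1/42355 ≈ -2.3610e-5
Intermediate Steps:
s = 7 (s = 3 + 4 = 7)
G(l) = 3/2 (G(l) = 3*(½) = 3/2)
K(z, w) = -3*w - 3*z (K(z, w) = -3*(z + w) = -3*(w + z) = -3*w - 3*z)
t(D, A) = 21 + 21*A (t(D, A) = 21 - 7*(-3*A - 3*0) = 21 - 7*(-3*A + 0) = 21 - (-21)*A = 21 + 21*A)
V(c) = 168 + 3*c/2 (V(c) = 3*c/2 + (21 + 21*7) = 3*c/2 + (21 + 147) = 3*c/2 + 168 = 168 + 3*c/2)
1/(V(C(17, 14)) - 42544) = 1/((168 + (3/2)*14) - 42544) = 1/((168 + 21) - 42544) = 1/(189 - 42544) = 1/(-42355) = -1/42355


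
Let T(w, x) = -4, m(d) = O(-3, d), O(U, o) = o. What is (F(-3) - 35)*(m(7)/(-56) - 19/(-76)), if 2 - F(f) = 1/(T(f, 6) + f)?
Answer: -115/28 ≈ -4.1071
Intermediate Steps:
m(d) = d
F(f) = 2 - 1/(-4 + f)
(F(-3) - 35)*(m(7)/(-56) - 19/(-76)) = ((-9 + 2*(-3))/(-4 - 3) - 35)*(7/(-56) - 19/(-76)) = ((-9 - 6)/(-7) - 35)*(7*(-1/56) - 19*(-1/76)) = (-1/7*(-15) - 35)*(-1/8 + 1/4) = (15/7 - 35)*(1/8) = -230/7*1/8 = -115/28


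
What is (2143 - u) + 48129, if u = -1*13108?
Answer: 63380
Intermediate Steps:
u = -13108
(2143 - u) + 48129 = (2143 - 1*(-13108)) + 48129 = (2143 + 13108) + 48129 = 15251 + 48129 = 63380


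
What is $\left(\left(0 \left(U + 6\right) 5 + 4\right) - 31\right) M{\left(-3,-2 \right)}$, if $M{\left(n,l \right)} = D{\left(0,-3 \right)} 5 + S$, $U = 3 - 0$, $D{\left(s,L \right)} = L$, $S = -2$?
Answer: $459$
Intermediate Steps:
$U = 3$ ($U = 3 + 0 = 3$)
$M{\left(n,l \right)} = -17$ ($M{\left(n,l \right)} = \left(-3\right) 5 - 2 = -15 - 2 = -17$)
$\left(\left(0 \left(U + 6\right) 5 + 4\right) - 31\right) M{\left(-3,-2 \right)} = \left(\left(0 \left(3 + 6\right) 5 + 4\right) - 31\right) \left(-17\right) = \left(\left(0 \cdot 9 \cdot 5 + 4\right) - 31\right) \left(-17\right) = \left(\left(0 \cdot 45 + 4\right) - 31\right) \left(-17\right) = \left(\left(0 + 4\right) - 31\right) \left(-17\right) = \left(4 - 31\right) \left(-17\right) = \left(-27\right) \left(-17\right) = 459$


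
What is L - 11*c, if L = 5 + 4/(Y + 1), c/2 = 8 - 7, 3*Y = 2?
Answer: -73/5 ≈ -14.600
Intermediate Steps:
Y = ⅔ (Y = (⅓)*2 = ⅔ ≈ 0.66667)
c = 2 (c = 2*(8 - 7) = 2*1 = 2)
L = 37/5 (L = 5 + 4/(⅔ + 1) = 5 + 4/(5/3) = 5 + (⅗)*4 = 5 + 12/5 = 37/5 ≈ 7.4000)
L - 11*c = 37/5 - 11*2 = 37/5 - 22 = -73/5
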